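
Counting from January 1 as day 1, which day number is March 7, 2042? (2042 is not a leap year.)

Days in months before March: 31 + 28 = 59.
Plus 7 days into March → day 66.

66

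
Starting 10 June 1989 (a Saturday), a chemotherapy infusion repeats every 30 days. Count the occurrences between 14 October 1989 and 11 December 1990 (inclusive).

Occurrences land 30·i days after 10 June 1989 for i = 0, 1, 2, …
14 October 1989 is 126 days after the start; 126 ÷ 30 = 4 remainder 6; since the remainder is 6, round up to i = 5. First occurrence in the window: #6 on 7 November 1989 (5×30 = 150 days in).
11 December 1990 is 549 days after the start; 549 ÷ 30 = 18 remainder 9. Last occurrence in the window: #19 on 2 December 1990.
Occurrences #6 through #19: 14 in total.

14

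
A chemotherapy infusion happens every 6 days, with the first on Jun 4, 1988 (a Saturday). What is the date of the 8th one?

The 8th occurrence is 7 intervals after the first: 7 × 6 = 42 days after Jun 4, 1988.
Jun has 30 days — 26 days to the end of Jun leaves 16.
16 days into Jul → Jul 16, 1988.

Jul 16, 1988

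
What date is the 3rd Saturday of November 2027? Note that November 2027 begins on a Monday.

November 2027 begins on a Monday, so the first Saturday is November 6 (5 days later).
The 3rd Saturday is 2 weeks later: 6 + 14 = 20.

November 20, 2027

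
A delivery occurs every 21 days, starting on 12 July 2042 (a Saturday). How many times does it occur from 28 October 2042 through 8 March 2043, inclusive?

6

Occurrences land 21·i days after 12 July 2042 for i = 0, 1, 2, …
28 October 2042 is 108 days after the start; 108 ÷ 21 = 5 remainder 3; since the remainder is 3, round up to i = 6. First occurrence in the window: #7 on 15 November 2042 (6×21 = 126 days in).
8 March 2043 is 239 days after the start; 239 ÷ 21 = 11 remainder 8. Last occurrence in the window: #12 on 28 February 2043.
Occurrences #7 through #12: 6 in total.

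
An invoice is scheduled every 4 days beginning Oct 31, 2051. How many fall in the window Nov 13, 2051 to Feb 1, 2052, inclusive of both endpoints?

Occurrences land 4·i days after Oct 31, 2051 for i = 0, 1, 2, …
Nov 13, 2051 is 13 days after the start; 13 ÷ 4 = 3 remainder 1; since the remainder is 1, round up to i = 4. First occurrence in the window: #5 on Nov 16, 2051 (4×4 = 16 days in).
Feb 1, 2052 is 93 days after the start; 93 ÷ 4 = 23 remainder 1. Last occurrence in the window: #24 on Jan 31, 2052.
Occurrences #5 through #24: 20 in total.

20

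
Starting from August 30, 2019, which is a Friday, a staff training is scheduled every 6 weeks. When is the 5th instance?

February 14, 2020

The 5th occurrence is 4 intervals after the first: 4 × 42 = 168 days after August 30, 2019.
August has 31 days — 1 day to the end of August leaves 167.
September has 30 days (137 left).
October has 31 days (106 left).
November has 30 days (76 left).
December has 31 days (45 left).
January has 31 days (14 left).
14 days into February → February 14, 2020.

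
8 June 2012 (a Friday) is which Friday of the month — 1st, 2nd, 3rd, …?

2nd

Day 8 falls in week ⌈8/7⌉ of the month.
Days 1–7 hold the 1st Friday, 8–14 the 2nd, 15–21 the 3rd, 22–28 the 4th, 29–31 the 5th.
8 is in the range for the 2nd.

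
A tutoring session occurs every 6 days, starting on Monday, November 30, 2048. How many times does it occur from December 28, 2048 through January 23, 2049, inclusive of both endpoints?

Occurrences land 6·i days after November 30, 2048 for i = 0, 1, 2, …
December 28, 2048 is 28 days after the start; 28 ÷ 6 = 4 remainder 4; since the remainder is 4, round up to i = 5. First occurrence in the window: #6 on December 30, 2048 (5×6 = 30 days in).
January 23, 2049 is 54 days after the start; 54 ÷ 6 = 9 remainder 0. Last occurrence in the window: #10 on January 23, 2049.
Occurrences #6 through #10: 5 in total.

5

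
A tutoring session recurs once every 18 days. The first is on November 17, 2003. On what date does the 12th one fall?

The 12th occurrence is 11 intervals after the first: 11 × 18 = 198 days after November 17, 2003.
November has 30 days — 13 days to the end of November leaves 185.
December has 31 days (154 left).
January has 31 days (123 left).
February has 29 days (94 left).
March has 31 days (63 left).
April has 30 days (33 left).
May has 31 days (2 left).
2 days into June → June 2, 2004.

June 2, 2004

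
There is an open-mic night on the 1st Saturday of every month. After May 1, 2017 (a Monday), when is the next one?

May 2017 starts on a Monday, so its 1st Saturday is May 6, 2017 (5 days in).
May 6, 2017 is after May 1, 2017, so that is the next one.

May 6, 2017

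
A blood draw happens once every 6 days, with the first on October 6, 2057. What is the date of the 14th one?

The 14th occurrence is 13 intervals after the first: 13 × 6 = 78 days after October 6, 2057.
October has 31 days — 25 days to the end of October leaves 53.
November has 30 days (23 left).
23 days into December → December 23, 2057.

December 23, 2057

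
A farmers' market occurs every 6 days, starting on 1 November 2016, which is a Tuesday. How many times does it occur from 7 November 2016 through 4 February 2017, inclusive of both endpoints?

Occurrences land 6·i days after 1 November 2016 for i = 0, 1, 2, …
7 November 2016 is 6 days after the start; 6 ÷ 6 = 1 remainder 0. First occurrence in the window: #2 on 7 November 2016 (1×6 = 6 days in).
4 February 2017 is 95 days after the start; 95 ÷ 6 = 15 remainder 5. Last occurrence in the window: #16 on 30 January 2017.
Occurrences #2 through #16: 15 in total.

15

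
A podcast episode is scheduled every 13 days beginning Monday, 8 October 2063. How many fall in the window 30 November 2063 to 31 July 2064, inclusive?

Occurrences land 13·i days after 8 October 2063 for i = 0, 1, 2, …
30 November 2063 is 53 days after the start; 53 ÷ 13 = 4 remainder 1; since the remainder is 1, round up to i = 5. First occurrence in the window: #6 on 12 December 2063 (5×13 = 65 days in).
31 July 2064 is 297 days after the start; 297 ÷ 13 = 22 remainder 11. Last occurrence in the window: #23 on 20 July 2064.
Occurrences #6 through #23: 18 in total.

18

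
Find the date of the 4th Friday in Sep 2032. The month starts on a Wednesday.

Sep 2032 begins on a Wednesday, so the first Friday is Sep 3 (2 days later).
The 4th Friday is 3 weeks later: 3 + 21 = 24.

Sep 24, 2032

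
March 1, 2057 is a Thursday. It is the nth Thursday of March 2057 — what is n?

Day 1 falls in week ⌈1/7⌉ of the month.
Days 1–7 hold the 1st Thursday, 8–14 the 2nd, 15–21 the 3rd, 22–28 the 4th, 29–31 the 5th.
1 is in the range for the 1st.

1st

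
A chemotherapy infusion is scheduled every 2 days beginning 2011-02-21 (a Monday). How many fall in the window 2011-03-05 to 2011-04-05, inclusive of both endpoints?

Occurrences land 2·i days after 2011-02-21 for i = 0, 1, 2, …
2011-03-05 is 12 days after the start; 12 ÷ 2 = 6 remainder 0. First occurrence in the window: #7 on 2011-03-05 (6×2 = 12 days in).
2011-04-05 is 43 days after the start; 43 ÷ 2 = 21 remainder 1. Last occurrence in the window: #22 on 2011-04-04.
Occurrences #7 through #22: 16 in total.

16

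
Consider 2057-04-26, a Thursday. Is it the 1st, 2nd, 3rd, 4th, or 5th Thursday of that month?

4th

Day 26 falls in week ⌈26/7⌉ of the month.
Days 1–7 hold the 1st Thursday, 8–14 the 2nd, 15–21 the 3rd, 22–28 the 4th, 29–31 the 5th.
26 is in the range for the 4th.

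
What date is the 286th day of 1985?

January has 31 days (286 − 31 = 255 remain).
February has 28 days (255 − 28 = 227 remain).
March has 31 days (227 − 31 = 196 remain).
April has 30 days (196 − 30 = 166 remain).
May has 31 days (166 − 31 = 135 remain).
June has 30 days (135 − 30 = 105 remain).
July has 31 days (105 − 31 = 74 remain).
August has 31 days (74 − 31 = 43 remain).
September has 30 days (43 − 30 = 13 remain).
13 into October → October 13.

1985-10-13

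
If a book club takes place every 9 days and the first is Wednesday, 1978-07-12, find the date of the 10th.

The 10th occurrence is 9 intervals after the first: 9 × 9 = 81 days after 1978-07-12.
July has 31 days — 19 days to the end of July leaves 62.
August has 31 days (31 left).
September has 30 days (1 left).
1 day into October → 1978-10-01.

1978-10-01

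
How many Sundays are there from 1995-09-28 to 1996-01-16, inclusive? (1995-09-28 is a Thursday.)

1995-09-28 is a Thursday; the first Sunday on or after it is 1995-10-01 (3 days later).
From 1995-10-01 to 1996-01-16: 30 + 30 + 31 + 16 = 107 days (rest of October, November, December, January).
107 ÷ 7 = 15 full weeks with remainder 2, so 15 more Sundays after the first → 16.

16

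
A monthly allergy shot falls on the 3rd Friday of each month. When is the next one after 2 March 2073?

17 March 2073

March 2073 starts on a Wednesday; its first Friday is the 3rd, so the 3rd Friday is the 17th — 17 March 2073.
17 March 2073 is after 2 March 2073, so that is the next one.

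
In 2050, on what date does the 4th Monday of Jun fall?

Jun 27, 2050

The first Monday of Jun 2050 is Jun 6.
The 4th Monday is 3 weeks later: 6 + 21 = 27.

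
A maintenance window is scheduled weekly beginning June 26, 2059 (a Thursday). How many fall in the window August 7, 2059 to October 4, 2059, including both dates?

9

Occurrences land 7·i days after June 26, 2059 for i = 0, 1, 2, …
August 7, 2059 is 42 days after the start; 42 ÷ 7 = 6 remainder 0. First occurrence in the window: #7 on August 7, 2059 (6×7 = 42 days in).
October 4, 2059 is 100 days after the start; 100 ÷ 7 = 14 remainder 2. Last occurrence in the window: #15 on October 2, 2059.
Occurrences #7 through #15: 9 in total.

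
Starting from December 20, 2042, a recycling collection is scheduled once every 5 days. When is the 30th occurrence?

The 30th occurrence is 29 intervals after the first: 29 × 5 = 145 days after December 20, 2042.
December has 31 days — 11 days to the end of December leaves 134.
January has 31 days (103 left).
February has 28 days (75 left).
March has 31 days (44 left).
April has 30 days (14 left).
14 days into May → May 14, 2043.

May 14, 2043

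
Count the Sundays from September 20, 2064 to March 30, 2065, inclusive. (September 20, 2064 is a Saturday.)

September 20, 2064 is a Saturday; the first Sunday on or after it is September 21, 2064 (1 day later).
From September 21, 2064 to March 30, 2065: 9 + 31 + 30 + 31 + 31 + 28 + 30 = 190 days (rest of September, October, November, December, January, February, March).
190 ÷ 7 = 27 full weeks with remainder 1, so 27 more Sundays after the first → 28.

28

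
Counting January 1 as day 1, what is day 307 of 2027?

November 3, 2027

January has 31 days (307 − 31 = 276 remain).
February has 28 days (276 − 28 = 248 remain).
March has 31 days (248 − 31 = 217 remain).
April has 30 days (217 − 30 = 187 remain).
May has 31 days (187 − 31 = 156 remain).
June has 30 days (156 − 30 = 126 remain).
July has 31 days (126 − 31 = 95 remain).
August has 31 days (95 − 31 = 64 remain).
September has 30 days (64 − 30 = 34 remain).
October has 31 days (34 − 31 = 3 remain).
3 into November → November 3.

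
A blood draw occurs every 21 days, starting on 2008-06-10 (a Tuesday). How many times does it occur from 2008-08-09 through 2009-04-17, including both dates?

12

Occurrences land 21·i days after 2008-06-10 for i = 0, 1, 2, …
2008-08-09 is 60 days after the start; 60 ÷ 21 = 2 remainder 18; since the remainder is 18, round up to i = 3. First occurrence in the window: #4 on 2008-08-12 (3×21 = 63 days in).
2009-04-17 is 311 days after the start; 311 ÷ 21 = 14 remainder 17. Last occurrence in the window: #15 on 2009-03-31.
Occurrences #4 through #15: 12 in total.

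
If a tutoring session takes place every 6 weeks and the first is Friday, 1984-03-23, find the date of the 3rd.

The 3rd occurrence is 2 intervals after the first: 2 × 42 = 84 days after 1984-03-23.
March has 31 days — 8 days to the end of March leaves 76.
April has 30 days (46 left).
May has 31 days (15 left).
15 days into June → 1984-06-15.

1984-06-15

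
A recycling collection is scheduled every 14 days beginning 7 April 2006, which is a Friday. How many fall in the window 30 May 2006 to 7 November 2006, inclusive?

Occurrences land 14·i days after 7 April 2006 for i = 0, 1, 2, …
30 May 2006 is 53 days after the start; 53 ÷ 14 = 3 remainder 11; since the remainder is 11, round up to i = 4. First occurrence in the window: #5 on 2 June 2006 (4×14 = 56 days in).
7 November 2006 is 214 days after the start; 214 ÷ 14 = 15 remainder 4. Last occurrence in the window: #16 on 3 November 2006.
Occurrences #5 through #16: 12 in total.

12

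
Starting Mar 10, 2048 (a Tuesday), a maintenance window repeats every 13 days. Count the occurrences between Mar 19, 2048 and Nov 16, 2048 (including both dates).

19

Occurrences land 13·i days after Mar 10, 2048 for i = 0, 1, 2, …
Mar 19, 2048 is 9 days after the start; 9 ÷ 13 = 0 remainder 9; since the remainder is 9, round up to i = 1. First occurrence in the window: #2 on Mar 23, 2048 (1×13 = 13 days in).
Nov 16, 2048 is 251 days after the start; 251 ÷ 13 = 19 remainder 4. Last occurrence in the window: #20 on Nov 12, 2048.
Occurrences #2 through #20: 19 in total.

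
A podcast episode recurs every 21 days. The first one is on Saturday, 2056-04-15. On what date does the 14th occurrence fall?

2057-01-13

The 14th occurrence is 13 intervals after the first: 13 × 21 = 273 days after 2056-04-15.
April has 30 days — 15 days to the end of April leaves 258.
May has 31 days (227 left).
June has 30 days (197 left).
July has 31 days (166 left).
August has 31 days (135 left).
September has 30 days (105 left).
October has 31 days (74 left).
November has 30 days (44 left).
December has 31 days (13 left).
13 days into January → 2057-01-13.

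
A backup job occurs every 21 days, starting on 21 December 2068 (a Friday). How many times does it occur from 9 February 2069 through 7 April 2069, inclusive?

Occurrences land 21·i days after 21 December 2068 for i = 0, 1, 2, …
9 February 2069 is 50 days after the start; 50 ÷ 21 = 2 remainder 8; since the remainder is 8, round up to i = 3. First occurrence in the window: #4 on 22 February 2069 (3×21 = 63 days in).
7 April 2069 is 107 days after the start; 107 ÷ 21 = 5 remainder 2. Last occurrence in the window: #6 on 5 April 2069.
Occurrences #4 through #6: 3 in total.

3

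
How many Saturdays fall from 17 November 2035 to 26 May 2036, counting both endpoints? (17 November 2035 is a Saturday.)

17 November 2035 is a Saturday; the first Saturday on or after it is 17 November 2035.
From 17 November 2035 to 26 May 2036: 13 + 31 + 31 + 29 + 31 + 30 + 26 = 191 days (rest of November, December, January, February, March, April, May).
191 ÷ 7 = 27 full weeks with remainder 2, so 27 more Saturdays after the first → 28.

28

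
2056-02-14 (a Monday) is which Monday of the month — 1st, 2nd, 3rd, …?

Day 14 falls in week ⌈14/7⌉ of the month.
Days 1–7 hold the 1st Monday, 8–14 the 2nd, 15–21 the 3rd, 22–28 the 4th, 29–31 the 5th.
14 is in the range for the 2nd.

2nd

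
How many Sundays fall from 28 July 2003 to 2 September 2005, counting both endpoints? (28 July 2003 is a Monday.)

28 July 2003 is a Monday; the first Sunday on or after it is 3 August 2003 (6 days later).
From 3 August 2003 to 2 September 2005: 150 + 366 + 245 = 761 days (rest of 2003, 2004, to 2 September 2005 in 2005).
761 ÷ 7 = 108 full weeks with remainder 5, so 108 more Sundays after the first → 109.

109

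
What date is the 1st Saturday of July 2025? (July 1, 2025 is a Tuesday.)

July 2025 begins on a Tuesday, so the first Saturday is July 5 (4 days later).

July 5, 2025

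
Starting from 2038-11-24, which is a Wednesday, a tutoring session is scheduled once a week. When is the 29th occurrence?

2039-06-08

The 29th occurrence is 28 intervals after the first: 28 × 7 = 196 days after 2038-11-24.
November has 30 days — 6 days to the end of November leaves 190.
December has 31 days (159 left).
January has 31 days (128 left).
February has 28 days (100 left).
March has 31 days (69 left).
April has 30 days (39 left).
May has 31 days (8 left).
8 days into June → 2039-06-08.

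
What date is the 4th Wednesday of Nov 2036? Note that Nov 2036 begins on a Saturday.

Nov 2036 begins on a Saturday, so the first Wednesday is Nov 5 (4 days later).
The 4th Wednesday is 3 weeks later: 5 + 21 = 26.

Nov 26, 2036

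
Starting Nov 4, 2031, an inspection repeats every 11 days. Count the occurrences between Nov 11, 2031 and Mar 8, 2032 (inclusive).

11

Occurrences land 11·i days after Nov 4, 2031 for i = 0, 1, 2, …
Nov 11, 2031 is 7 days after the start; 7 ÷ 11 = 0 remainder 7; since the remainder is 7, round up to i = 1. First occurrence in the window: #2 on Nov 15, 2031 (1×11 = 11 days in).
Mar 8, 2032 is 125 days after the start; 125 ÷ 11 = 11 remainder 4. Last occurrence in the window: #12 on Mar 4, 2032.
Occurrences #2 through #12: 11 in total.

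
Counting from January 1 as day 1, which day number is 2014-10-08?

Days in months before October: 31 + 28 + 31 + 30 + 31 + 30 + 31 + 31 + 30 = 273.
Plus 8 days into October → day 281.

281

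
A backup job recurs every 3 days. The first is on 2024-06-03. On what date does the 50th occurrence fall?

The 50th occurrence is 49 intervals after the first: 49 × 3 = 147 days after 2024-06-03.
June has 30 days — 27 days to the end of June leaves 120.
July has 31 days (89 left).
August has 31 days (58 left).
September has 30 days (28 left).
28 days into October → 2024-10-28.

2024-10-28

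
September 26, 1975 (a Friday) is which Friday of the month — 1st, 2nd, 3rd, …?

Day 26 falls in week ⌈26/7⌉ of the month.
Days 1–7 hold the 1st Friday, 8–14 the 2nd, 15–21 the 3rd, 22–28 the 4th, 29–31 the 5th.
26 is in the range for the 4th.

4th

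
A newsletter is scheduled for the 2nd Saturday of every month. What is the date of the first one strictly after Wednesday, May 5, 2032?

May 2032 starts on a Saturday; its first Saturday is the 1st, so the 2nd Saturday is the 8th — May 8, 2032.
May 8, 2032 is after May 5, 2032, so that is the next one.

May 8, 2032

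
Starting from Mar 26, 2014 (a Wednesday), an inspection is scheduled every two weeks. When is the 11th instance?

The 11th occurrence is 10 intervals after the first: 10 × 14 = 140 days after Mar 26, 2014.
Mar has 31 days — 5 days to the end of Mar leaves 135.
Apr has 30 days (105 left).
May has 31 days (74 left).
Jun has 30 days (44 left).
Jul has 31 days (13 left).
13 days into Aug → Aug 13, 2014.

Aug 13, 2014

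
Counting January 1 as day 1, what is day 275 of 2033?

January has 31 days (275 − 31 = 244 remain).
February has 28 days (244 − 28 = 216 remain).
March has 31 days (216 − 31 = 185 remain).
April has 30 days (185 − 30 = 155 remain).
May has 31 days (155 − 31 = 124 remain).
June has 30 days (124 − 30 = 94 remain).
July has 31 days (94 − 31 = 63 remain).
August has 31 days (63 − 31 = 32 remain).
September has 30 days (32 − 30 = 2 remain).
2 into October → October 2.

October 2, 2033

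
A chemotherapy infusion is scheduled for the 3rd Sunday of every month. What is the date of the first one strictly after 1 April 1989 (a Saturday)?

16 April 1989

April 1989 starts on a Saturday; its first Sunday is the 2nd, so the 3rd Sunday is the 16th — 16 April 1989.
16 April 1989 is after 1 April 1989, so that is the next one.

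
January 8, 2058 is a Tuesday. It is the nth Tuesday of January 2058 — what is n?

2nd

Day 8 falls in week ⌈8/7⌉ of the month.
Days 1–7 hold the 1st Tuesday, 8–14 the 2nd, 15–21 the 3rd, 22–28 the 4th, 29–31 the 5th.
8 is in the range for the 2nd.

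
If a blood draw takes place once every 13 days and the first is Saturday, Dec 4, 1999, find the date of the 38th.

The 38th occurrence is 37 intervals after the first: 37 × 13 = 481 days after Dec 4, 1999.
Dec has 31 days — 27 days to the end of Dec leaves 454.
2000 has 366 days (88 left).
Jan has 31 days (57 left).
Feb has 28 days (29 left).
29 days into Mar → Mar 29, 2001.

Mar 29, 2001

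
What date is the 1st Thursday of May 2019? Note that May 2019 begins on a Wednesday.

May 2019 begins on a Wednesday, so the first Thursday is May 2 (1 day later).

May 2, 2019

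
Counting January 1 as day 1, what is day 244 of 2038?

January has 31 days (244 − 31 = 213 remain).
February has 28 days (213 − 28 = 185 remain).
March has 31 days (185 − 31 = 154 remain).
April has 30 days (154 − 30 = 124 remain).
May has 31 days (124 − 31 = 93 remain).
June has 30 days (93 − 30 = 63 remain).
July has 31 days (63 − 31 = 32 remain).
August has 31 days (32 − 31 = 1 remain).
1 into September → September 1.

September 1, 2038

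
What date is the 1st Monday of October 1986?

October 6, 1986

The first Monday of October 1986 is October 6.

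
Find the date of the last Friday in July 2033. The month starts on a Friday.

July 2033 begins on a Friday, so the first Friday is July 1.
July 2033 has 31 days. Adding weeks: 1, 8, 15, 22, 29 — the last one ≤ 31 is the 29th.

July 29, 2033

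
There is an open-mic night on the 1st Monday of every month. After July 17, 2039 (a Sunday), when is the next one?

August 1, 2039

July 2039 starts on a Friday, so its 1st Monday is July 4, 2039 (3 days in).
That is not after July 17, 2039, so look at August 2039.
August 2039 starts on a Monday, so its 1st Monday is August 1, 2039.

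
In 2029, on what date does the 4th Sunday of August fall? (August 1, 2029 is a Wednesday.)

August 26, 2029

August 2029 begins on a Wednesday, so the first Sunday is August 5 (4 days later).
The 4th Sunday is 3 weeks later: 5 + 21 = 26.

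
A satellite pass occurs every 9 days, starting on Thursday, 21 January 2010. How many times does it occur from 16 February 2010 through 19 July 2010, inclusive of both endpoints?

Occurrences land 9·i days after 21 January 2010 for i = 0, 1, 2, …
16 February 2010 is 26 days after the start; 26 ÷ 9 = 2 remainder 8; since the remainder is 8, round up to i = 3. First occurrence in the window: #4 on 17 February 2010 (3×9 = 27 days in).
19 July 2010 is 179 days after the start; 179 ÷ 9 = 19 remainder 8. Last occurrence in the window: #20 on 11 July 2010.
Occurrences #4 through #20: 17 in total.

17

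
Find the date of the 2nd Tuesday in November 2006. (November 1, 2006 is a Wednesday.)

14 November 2006

November 2006 begins on a Wednesday, so the first Tuesday is November 7 (6 days later).
The 2nd Tuesday is 1 weeks later: 7 + 7 = 14.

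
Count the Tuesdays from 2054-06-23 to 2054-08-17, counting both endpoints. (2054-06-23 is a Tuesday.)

8

2054-06-23 is a Tuesday; the first Tuesday on or after it is 2054-06-23.
From 2054-06-23 to 2054-08-17: 7 + 31 + 17 = 55 days (rest of June, July, August).
55 ÷ 7 = 7 full weeks with remainder 6, so 7 more Tuesdays after the first → 8.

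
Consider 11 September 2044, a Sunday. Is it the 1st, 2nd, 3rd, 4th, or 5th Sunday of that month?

Day 11 falls in week ⌈11/7⌉ of the month.
Days 1–7 hold the 1st Sunday, 8–14 the 2nd, 15–21 the 3rd, 22–28 the 4th, 29–31 the 5th.
11 is in the range for the 2nd.

2nd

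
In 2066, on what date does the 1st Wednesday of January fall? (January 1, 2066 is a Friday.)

January 6, 2066

January 2066 begins on a Friday, so the first Wednesday is January 6 (5 days later).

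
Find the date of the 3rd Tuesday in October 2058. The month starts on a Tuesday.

2058-10-15

October 2058 begins on a Tuesday, so the first Tuesday is October 1.
The 3rd Tuesday is 2 weeks later: 1 + 14 = 15.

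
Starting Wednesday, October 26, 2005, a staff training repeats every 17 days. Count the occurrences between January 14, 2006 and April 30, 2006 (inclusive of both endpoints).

Occurrences land 17·i days after October 26, 2005 for i = 0, 1, 2, …
January 14, 2006 is 80 days after the start; 80 ÷ 17 = 4 remainder 12; since the remainder is 12, round up to i = 5. First occurrence in the window: #6 on January 19, 2006 (5×17 = 85 days in).
April 30, 2006 is 186 days after the start; 186 ÷ 17 = 10 remainder 16. Last occurrence in the window: #11 on April 14, 2006.
Occurrences #6 through #11: 6 in total.

6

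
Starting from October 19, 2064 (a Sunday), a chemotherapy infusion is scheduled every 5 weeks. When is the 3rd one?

December 28, 2064

The 3rd occurrence is 2 intervals after the first: 2 × 35 = 70 days after October 19, 2064.
October has 31 days — 12 days to the end of October leaves 58.
November has 30 days (28 left).
28 days into December → December 28, 2064.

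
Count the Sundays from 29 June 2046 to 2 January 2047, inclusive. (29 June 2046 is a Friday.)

29 June 2046 is a Friday; the first Sunday on or after it is 1 July 2046 (2 days later).
From 1 July 2046 to 2 January 2047: 30 + 31 + 30 + 31 + 30 + 31 + 2 = 185 days (rest of July, August, September, October, November, December, January).
185 ÷ 7 = 26 full weeks with remainder 3, so 26 more Sundays after the first → 27.

27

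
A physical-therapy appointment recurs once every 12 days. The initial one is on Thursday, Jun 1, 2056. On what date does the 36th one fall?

The 36th occurrence is 35 intervals after the first: 35 × 12 = 420 days after Jun 1, 2056.
Jun has 30 days — 29 days to the end of Jun leaves 391.
Jul has 31 days (360 left).
Aug has 31 days (329 left).
Sep has 30 days (299 left).
Oct has 31 days (268 left).
Nov has 30 days (238 left).
Dec has 31 days (207 left).
Jan has 31 days (176 left).
Feb has 28 days (148 left).
Mar has 31 days (117 left).
Apr has 30 days (87 left).
May has 31 days (56 left).
Jun has 30 days (26 left).
26 days into Jul → Jul 26, 2057.

Jul 26, 2057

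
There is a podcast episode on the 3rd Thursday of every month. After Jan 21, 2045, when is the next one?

Feb 16, 2045

Jan 2045 starts on a Sunday; its first Thursday is the 5th, so the 3rd Thursday is the 19th — Jan 19, 2045.
That is not after Jan 21, 2045, so look at Feb 2045.
Feb 2045 starts on a Wednesday; its first Thursday is the 2nd, so the 3rd Thursday is the 16th — Feb 16, 2045.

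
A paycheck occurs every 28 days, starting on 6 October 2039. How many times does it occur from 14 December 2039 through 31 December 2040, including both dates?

Occurrences land 28·i days after 6 October 2039 for i = 0, 1, 2, …
14 December 2039 is 69 days after the start; 69 ÷ 28 = 2 remainder 13; since the remainder is 13, round up to i = 3. First occurrence in the window: #4 on 29 December 2039 (3×28 = 84 days in).
31 December 2040 is 452 days after the start; 452 ÷ 28 = 16 remainder 4. Last occurrence in the window: #17 on 27 December 2040.
Occurrences #4 through #17: 14 in total.

14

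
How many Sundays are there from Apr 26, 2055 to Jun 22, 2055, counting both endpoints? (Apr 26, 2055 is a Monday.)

Apr 26, 2055 is a Monday; the first Sunday on or after it is May 2, 2055 (6 days later).
From May 2, 2055 to Jun 22, 2055: 29 + 22 = 51 days (rest of May, Jun).
51 ÷ 7 = 7 full weeks with remainder 2, so 7 more Sundays after the first → 8.

8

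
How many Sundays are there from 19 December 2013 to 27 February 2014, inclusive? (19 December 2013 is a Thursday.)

19 December 2013 is a Thursday; the first Sunday on or after it is 22 December 2013 (3 days later).
From 22 December 2013 to 27 February 2014: 9 + 31 + 27 = 67 days (rest of December, January, February).
67 ÷ 7 = 9 full weeks with remainder 4, so 9 more Sundays after the first → 10.

10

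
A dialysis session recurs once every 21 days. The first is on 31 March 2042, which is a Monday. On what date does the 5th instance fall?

The 5th occurrence is 4 intervals after the first: 4 × 21 = 84 days after 31 March 2042.
March has 31 days — 0 days to the end of March leaves 84.
April has 30 days (54 left).
May has 31 days (23 left).
23 days into June → 23 June 2042.

23 June 2042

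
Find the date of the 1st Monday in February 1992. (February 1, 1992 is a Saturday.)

February 1992 begins on a Saturday, so the first Monday is February 3 (2 days later).

February 3, 1992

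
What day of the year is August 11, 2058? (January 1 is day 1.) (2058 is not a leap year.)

223

Days in months before August: 31 + 28 + 31 + 30 + 31 + 30 + 31 = 212.
Plus 11 days into August → day 223.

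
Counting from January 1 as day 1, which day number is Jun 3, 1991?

154

Days in months before Jun: 31 + 28 + 31 + 30 + 31 = 151.
Plus 3 days into Jun → day 154.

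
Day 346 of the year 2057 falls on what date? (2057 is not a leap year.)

12 December 2057

January has 31 days (346 − 31 = 315 remain).
February has 28 days (315 − 28 = 287 remain).
March has 31 days (287 − 31 = 256 remain).
April has 30 days (256 − 30 = 226 remain).
May has 31 days (226 − 31 = 195 remain).
June has 30 days (195 − 30 = 165 remain).
July has 31 days (165 − 31 = 134 remain).
August has 31 days (134 − 31 = 103 remain).
September has 30 days (103 − 30 = 73 remain).
October has 31 days (73 − 31 = 42 remain).
November has 30 days (42 − 30 = 12 remain).
12 into December → December 12.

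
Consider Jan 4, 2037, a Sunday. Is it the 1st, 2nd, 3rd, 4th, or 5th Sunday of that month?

1st

Day 4 falls in week ⌈4/7⌉ of the month.
Days 1–7 hold the 1st Sunday, 8–14 the 2nd, 15–21 the 3rd, 22–28 the 4th, 29–31 the 5th.
4 is in the range for the 1st.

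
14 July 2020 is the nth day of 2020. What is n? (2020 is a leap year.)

196

Days in months before July: 31 + 29 + 31 + 30 + 31 + 30 = 182.
Plus 14 days into July → day 196.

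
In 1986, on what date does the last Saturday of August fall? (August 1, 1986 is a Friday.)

August 1986 begins on a Friday, so the first Saturday is August 2 (1 day later).
August 1986 has 31 days. Adding weeks: 2, 9, 16, 23, 30 — the last one ≤ 31 is the 30th.

30 August 1986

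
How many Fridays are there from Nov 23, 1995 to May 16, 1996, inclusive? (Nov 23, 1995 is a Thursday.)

25

Nov 23, 1995 is a Thursday; the first Friday on or after it is Nov 24, 1995 (1 day later).
From Nov 24, 1995 to May 16, 1996: 6 + 31 + 31 + 29 + 31 + 30 + 16 = 174 days (rest of Nov, Dec, Jan, Feb, Mar, Apr, May).
174 ÷ 7 = 24 full weeks with remainder 6, so 24 more Fridays after the first → 25.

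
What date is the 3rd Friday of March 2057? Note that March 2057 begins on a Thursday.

2057-03-16

March 2057 begins on a Thursday, so the first Friday is March 2 (1 day later).
The 3rd Friday is 2 weeks later: 2 + 14 = 16.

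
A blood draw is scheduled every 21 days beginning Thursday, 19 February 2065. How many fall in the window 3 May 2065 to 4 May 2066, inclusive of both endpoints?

Occurrences land 21·i days after 19 February 2065 for i = 0, 1, 2, …
3 May 2065 is 73 days after the start; 73 ÷ 21 = 3 remainder 10; since the remainder is 10, round up to i = 4. First occurrence in the window: #5 on 14 May 2065 (4×21 = 84 days in).
4 May 2066 is 439 days after the start; 439 ÷ 21 = 20 remainder 19. Last occurrence in the window: #21 on 15 April 2066.
Occurrences #5 through #21: 17 in total.

17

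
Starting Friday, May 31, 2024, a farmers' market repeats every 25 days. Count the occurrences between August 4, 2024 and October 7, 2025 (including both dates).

17

Occurrences land 25·i days after May 31, 2024 for i = 0, 1, 2, …
August 4, 2024 is 65 days after the start; 65 ÷ 25 = 2 remainder 15; since the remainder is 15, round up to i = 3. First occurrence in the window: #4 on August 14, 2024 (3×25 = 75 days in).
October 7, 2025 is 494 days after the start; 494 ÷ 25 = 19 remainder 19. Last occurrence in the window: #20 on September 18, 2025.
Occurrences #4 through #20: 17 in total.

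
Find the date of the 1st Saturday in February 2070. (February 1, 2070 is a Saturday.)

February 2070 begins on a Saturday, so the first Saturday is February 1.

1 February 2070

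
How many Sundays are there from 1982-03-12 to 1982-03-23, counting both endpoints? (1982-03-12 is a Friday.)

1982-03-12 is a Friday; the first Sunday on or after it is 1982-03-14 (2 days later).
From 1982-03-14 to 1982-03-23 is 23 − 14 = 9 days.
9 ÷ 7 = 1 full weeks with remainder 2, so 1 more Sundays after the first → 2.

2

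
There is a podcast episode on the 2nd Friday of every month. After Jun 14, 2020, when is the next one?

Jul 10, 2020

Jun 2020 starts on a Monday; its first Friday is the 5th, so the 2nd Friday is the 12th — Jun 12, 2020.
That is not after Jun 14, 2020, so look at Jul 2020.
Jul 2020 starts on a Wednesday; its first Friday is the 3rd, so the 2nd Friday is the 10th — Jul 10, 2020.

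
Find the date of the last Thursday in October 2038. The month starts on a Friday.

28 October 2038

October 2038 begins on a Friday, so the first Thursday is October 7 (6 days later).
October 2038 has 31 days. Adding weeks: 7, 14, 21, 28 — the last one ≤ 31 is the 28th.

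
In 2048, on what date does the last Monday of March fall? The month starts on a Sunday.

March 30, 2048

March 2048 begins on a Sunday, so the first Monday is March 2 (1 day later).
March 2048 has 31 days. Adding weeks: 2, 9, 16, 23, 30 — the last one ≤ 31 is the 30th.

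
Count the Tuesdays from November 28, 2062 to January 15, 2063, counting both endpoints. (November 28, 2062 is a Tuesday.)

November 28, 2062 is a Tuesday; the first Tuesday on or after it is November 28, 2062.
From November 28, 2062 to January 15, 2063: 2 + 31 + 15 = 48 days (rest of November, December, January).
48 ÷ 7 = 6 full weeks with remainder 6, so 6 more Tuesdays after the first → 7.

7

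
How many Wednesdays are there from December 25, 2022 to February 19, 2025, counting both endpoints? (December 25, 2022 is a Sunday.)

December 25, 2022 is a Sunday; the first Wednesday on or after it is December 28, 2022 (3 days later).
From December 28, 2022 to February 19, 2025: 3 + 365 + 366 + 50 = 784 days (rest of 2022, 2023, 2024, to February 19, 2025 in 2025).
784 ÷ 7 = 112 full weeks with remainder 0, so 112 more Wednesdays after the first → 113.

113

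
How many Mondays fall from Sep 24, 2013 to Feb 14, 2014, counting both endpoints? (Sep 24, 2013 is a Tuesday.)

Sep 24, 2013 is a Tuesday; the first Monday on or after it is Sep 30, 2013 (6 days later).
From Sep 30, 2013 to Feb 14, 2014: 0 + 31 + 30 + 31 + 31 + 14 = 137 days (rest of Sep, Oct, Nov, Dec, Jan, Feb).
137 ÷ 7 = 19 full weeks with remainder 4, so 19 more Mondays after the first → 20.

20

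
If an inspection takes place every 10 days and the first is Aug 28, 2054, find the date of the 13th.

Dec 26, 2054

The 13th occurrence is 12 intervals after the first: 12 × 10 = 120 days after Aug 28, 2054.
Aug has 31 days — 3 days to the end of Aug leaves 117.
Sep has 30 days (87 left).
Oct has 31 days (56 left).
Nov has 30 days (26 left).
26 days into Dec → Dec 26, 2054.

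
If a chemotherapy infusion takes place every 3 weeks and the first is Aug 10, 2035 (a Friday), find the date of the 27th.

Feb 6, 2037

The 27th occurrence is 26 intervals after the first: 26 × 21 = 546 days after Aug 10, 2035.
Aug has 31 days — 21 days to the end of Aug leaves 525.
From end of Aug to end of 2035 is 122 days (403 left).
2036 has 366 days (37 left).
Jan has 31 days (6 left).
6 days into Feb → Feb 6, 2037.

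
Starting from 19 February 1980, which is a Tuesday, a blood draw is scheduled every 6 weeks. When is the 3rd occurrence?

13 May 1980

The 3rd occurrence is 2 intervals after the first: 2 × 42 = 84 days after 19 February 1980.
February has 29 days — 10 days to the end of February leaves 74.
March has 31 days (43 left).
April has 30 days (13 left).
13 days into May → 13 May 1980.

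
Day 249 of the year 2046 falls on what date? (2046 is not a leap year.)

Jan has 31 days (249 − 31 = 218 remain).
Feb has 28 days (218 − 28 = 190 remain).
Mar has 31 days (190 − 31 = 159 remain).
Apr has 30 days (159 − 30 = 129 remain).
May has 31 days (129 − 31 = 98 remain).
Jun has 30 days (98 − 30 = 68 remain).
Jul has 31 days (68 − 31 = 37 remain).
Aug has 31 days (37 − 31 = 6 remain).
6 into Sep → Sep 6.

Sep 6, 2046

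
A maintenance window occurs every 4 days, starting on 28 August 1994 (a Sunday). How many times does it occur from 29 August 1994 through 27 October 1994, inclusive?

15

Occurrences land 4·i days after 28 August 1994 for i = 0, 1, 2, …
29 August 1994 is 1 day after the start; 1 ÷ 4 = 0 remainder 1; since the remainder is 1, round up to i = 1. First occurrence in the window: #2 on 1 September 1994 (1×4 = 4 days in).
27 October 1994 is 60 days after the start; 60 ÷ 4 = 15 remainder 0. Last occurrence in the window: #16 on 27 October 1994.
Occurrences #2 through #16: 15 in total.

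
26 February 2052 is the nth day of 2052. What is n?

Days in months before February: 31 = 31.
Plus 26 days into February → day 57.

57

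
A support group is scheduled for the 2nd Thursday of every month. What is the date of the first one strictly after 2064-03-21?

March 2064 starts on a Saturday; its first Thursday is the 6th, so the 2nd Thursday is the 13th — 2064-03-13.
That is not after 2064-03-21, so look at April 2064.
April 2064 starts on a Tuesday; its first Thursday is the 3rd, so the 2nd Thursday is the 10th — 2064-04-10.

2064-04-10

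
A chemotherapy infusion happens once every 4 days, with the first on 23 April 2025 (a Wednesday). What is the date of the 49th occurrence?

1 November 2025

The 49th occurrence is 48 intervals after the first: 48 × 4 = 192 days after 23 April 2025.
April has 30 days — 7 days to the end of April leaves 185.
May has 31 days (154 left).
June has 30 days (124 left).
July has 31 days (93 left).
August has 31 days (62 left).
September has 30 days (32 left).
October has 31 days (1 left).
1 day into November → 1 November 2025.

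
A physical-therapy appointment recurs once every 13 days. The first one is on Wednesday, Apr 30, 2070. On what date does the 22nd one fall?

Jan 28, 2071

The 22nd occurrence is 21 intervals after the first: 21 × 13 = 273 days after Apr 30, 2070.
Apr has 30 days — 0 days to the end of Apr leaves 273.
May has 31 days (242 left).
Jun has 30 days (212 left).
Jul has 31 days (181 left).
Aug has 31 days (150 left).
Sep has 30 days (120 left).
Oct has 31 days (89 left).
Nov has 30 days (59 left).
Dec has 31 days (28 left).
28 days into Jan → Jan 28, 2071.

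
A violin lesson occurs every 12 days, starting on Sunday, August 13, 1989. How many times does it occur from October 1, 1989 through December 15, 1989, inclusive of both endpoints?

6

Occurrences land 12·i days after August 13, 1989 for i = 0, 1, 2, …
October 1, 1989 is 49 days after the start; 49 ÷ 12 = 4 remainder 1; since the remainder is 1, round up to i = 5. First occurrence in the window: #6 on October 12, 1989 (5×12 = 60 days in).
December 15, 1989 is 124 days after the start; 124 ÷ 12 = 10 remainder 4. Last occurrence in the window: #11 on December 11, 1989.
Occurrences #6 through #11: 6 in total.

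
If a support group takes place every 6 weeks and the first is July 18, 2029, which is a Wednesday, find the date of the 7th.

The 7th occurrence is 6 intervals after the first: 6 × 42 = 252 days after July 18, 2029.
July has 31 days — 13 days to the end of July leaves 239.
August has 31 days (208 left).
September has 30 days (178 left).
October has 31 days (147 left).
November has 30 days (117 left).
December has 31 days (86 left).
January has 31 days (55 left).
February has 28 days (27 left).
27 days into March → March 27, 2030.

March 27, 2030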